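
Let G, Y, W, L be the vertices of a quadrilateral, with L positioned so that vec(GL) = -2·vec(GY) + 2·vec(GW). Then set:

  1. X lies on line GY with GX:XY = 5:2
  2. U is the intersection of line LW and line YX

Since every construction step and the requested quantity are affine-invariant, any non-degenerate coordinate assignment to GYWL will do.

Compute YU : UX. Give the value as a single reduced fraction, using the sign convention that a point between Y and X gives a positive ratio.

YU:UX = -7/9

Choose coordinates G = (0, 0), Y = (1, 0), W = (0, 1), L = (-2, 2).
1. X lies on line GY with GX:XY = 5:2 ⇒ X = (5/7, 0)
2. U is the intersection of line LW and line YX ⇒ U = (2, 0)
U = Y + t·(X−Y) with t = -7/2, so YU:UX = t:(1−t) = -7/2:9/2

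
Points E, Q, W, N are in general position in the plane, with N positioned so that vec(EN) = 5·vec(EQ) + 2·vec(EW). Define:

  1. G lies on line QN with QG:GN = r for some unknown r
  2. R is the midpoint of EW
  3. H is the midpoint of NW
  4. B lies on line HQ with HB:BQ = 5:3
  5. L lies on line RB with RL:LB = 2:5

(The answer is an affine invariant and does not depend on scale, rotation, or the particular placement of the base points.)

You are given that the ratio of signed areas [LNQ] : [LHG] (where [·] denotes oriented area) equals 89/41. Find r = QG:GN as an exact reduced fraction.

r = 4

Work in coordinates with E = (0, 0), Q = (1, 0), W = (0, 1), N = (5, 2).
1. With QG:GN = r, write λ = r/(r+1) so G = Q + λ·(N−Q); G is affine-linear in λ
2. R is the midpoint of EW ⇒ R = (0, 1/2)
3. H is the midpoint of NW ⇒ H = (5/2, 3/2)
4. B lies on line HQ with HB:BQ = 5:3 ⇒ B = (25/16, 9/16)
5. L lies on line RB with RL:LB = 2:5 ⇒ L = (25/56, 29/56)
Every point depending on G is an affine combination of G and λ-independent points, so each such coordinate is linear in λ; the λ² term in each signed area is a multiple of (N−Q)×(N−Q) = 0, so 2·[LNQ] and 2·[LHG] are each linear in λ. Evaluating at λ=0 and λ=1:
  2·[LNQ] = -89/28,   2·[LHG] = 5/28·λ − 45/28
So [LNQ]:[LHG] = (-89/28) / (5/28·λ − 45/28). Setting this equal to 89/41:
  -89/28 = 89/41·(5/28·λ − 45/28)  ⇒  λ = 4/5
Then r = λ/(1−λ) = (4/5)/(1/5) = 4. Check: with r = 4, G = (21/5, 8/5) and [LNQ]:[LHG] = 89/41 as required.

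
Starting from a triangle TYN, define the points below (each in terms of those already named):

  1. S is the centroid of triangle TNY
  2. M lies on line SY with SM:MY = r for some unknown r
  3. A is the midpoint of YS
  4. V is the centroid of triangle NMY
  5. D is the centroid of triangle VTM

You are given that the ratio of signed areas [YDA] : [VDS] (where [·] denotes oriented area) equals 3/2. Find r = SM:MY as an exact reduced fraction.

Work in coordinates with T = (0, 0), Y = (1, 0), N = (0, 1).
1. S is the centroid of triangle TNY ⇒ S = (1/3, 1/3)
2. With SM:MY = r, write λ = r/(r+1) so M = S + λ·(Y−S); M is affine-linear in λ
3. A is the midpoint of YS ⇒ A = (2/3, 1/6)
4. V is the centroid of triangle NMY ⇒ V is an affine combination of earlier points and hence also affine-linear in λ
5. D is the centroid of triangle VTM ⇒ D is an affine combination of earlier points and hence also affine-linear in λ
Every point depending on M is an affine combination of M and λ-independent points, so each such coordinate is linear in λ; the λ² term in each signed area is a multiple of (Y−S)×(Y−S) = 0, so 2·[YDA] and 2·[VDS] are each linear in λ. Evaluating at λ=0 and λ=1:
  2·[YDA] = -1/27,   2·[VDS] = -2/27·λ
So [YDA]:[VDS] = (-1/27) / (-2/27·λ). Setting this equal to 3/2:
  -1/27 = 3/2·(-2/27·λ)  ⇒  λ = 1/3
Then r = λ/(1−λ) = (1/3)/(2/3) = 1/2. Check: with r = 1/2, M = (5/9, 2/9) and [YDA]:[VDS] = 3/2 as required.

r = 1/2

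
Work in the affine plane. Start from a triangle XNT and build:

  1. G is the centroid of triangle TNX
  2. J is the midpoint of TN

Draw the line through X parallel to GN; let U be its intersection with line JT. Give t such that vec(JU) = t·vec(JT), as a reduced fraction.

t = -3

Set X = (0, 0), N = (1, 0), T = (0, 1); any affine frame gives the same invariant.
1. G is the centroid of triangle TNX ⇒ G = (1/3, 1/3)
2. J is the midpoint of TN ⇒ J = (1/2, 1/2)
through X parallel to GN: direction (2/3, -1/3); meets JT at U = (2, -1)
U = J + t·(T−J) with t = -3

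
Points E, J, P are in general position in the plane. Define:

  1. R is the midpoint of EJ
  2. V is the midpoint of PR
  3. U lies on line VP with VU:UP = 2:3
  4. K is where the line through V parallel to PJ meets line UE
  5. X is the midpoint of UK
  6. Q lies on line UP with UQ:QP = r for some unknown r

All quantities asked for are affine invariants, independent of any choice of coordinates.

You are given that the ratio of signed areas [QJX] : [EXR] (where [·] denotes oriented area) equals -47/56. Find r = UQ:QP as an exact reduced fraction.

r = -2/3

Set E = (0, 0), J = (1, 0), P = (0, 1); any affine frame gives the same invariant.
1. R is the midpoint of EJ ⇒ R = (1/2, 0)
2. V is the midpoint of PR ⇒ V = (1/4, 1/2)
3. U lies on line VP with VU:UP = 2:3 ⇒ U = (3/20, 7/10)
4. K is where the line through V parallel to PJ meets line UE ⇒ K = (9/68, 21/34)
5. X is the midpoint of UK ⇒ X = (12/85, 56/85)
6. With UQ:QP = r, write λ = r/(r+1) so Q = U + λ·(P−U); Q is affine-linear in λ
Every point depending on Q is an affine combination of Q and λ-independent points, so each such coordinate is linear in λ; the λ² term in each signed area is a multiple of (P−U)×(P−U) = 0, so 2·[QJX] and 2·[EXR] are each linear in λ. Evaluating at λ=0 and λ=1:
  2·[QJX] = -27/170·λ − 7/170,   2·[EXR] = -28/85
So [QJX]:[EXR] = (-27/170·λ − 7/170) / (-28/85). Setting this equal to -47/56:
  -27/170·λ − 7/170 = -47/56·(-28/85)  ⇒  λ = -2
Then r = λ/(1−λ) = (-2)/(3) = -2/3. Check: with r = -2/3, Q = (9/20, 1/10) and [QJX]:[EXR] = -47/56 as required.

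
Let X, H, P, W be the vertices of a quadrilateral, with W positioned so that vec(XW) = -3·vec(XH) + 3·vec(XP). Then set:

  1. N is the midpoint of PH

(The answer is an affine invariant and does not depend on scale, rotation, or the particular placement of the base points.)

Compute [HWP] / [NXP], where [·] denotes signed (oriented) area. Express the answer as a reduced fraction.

[HWP]:[NXP] = 2

Set X = (0, 0), H = (1, 0), P = (0, 1), W = (-3, 3); any affine frame gives the same invariant.
1. N is the midpoint of PH ⇒ N = (1/2, 1/2)
2·[HWP] = -1, 2·[NXP] = -1/2
[HWP]:[NXP] = -1:-1/2 = 2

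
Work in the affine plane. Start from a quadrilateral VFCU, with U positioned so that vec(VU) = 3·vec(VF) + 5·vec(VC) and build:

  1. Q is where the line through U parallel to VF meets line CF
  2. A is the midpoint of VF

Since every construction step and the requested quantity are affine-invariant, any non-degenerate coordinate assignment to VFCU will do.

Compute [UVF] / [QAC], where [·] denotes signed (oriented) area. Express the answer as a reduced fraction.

[UVF]:[QAC] = 5/2

Set V = (0, 0), F = (1, 0), C = (0, 1), U = (3, 5); any affine frame gives the same invariant.
1. Q is where the line through U parallel to VF meets line CF ⇒ Q = (-4, 5)
2. A is the midpoint of VF ⇒ A = (1/2, 0)
2·[UVF] = 5, 2·[QAC] = 2
[UVF]:[QAC] = 5:2 = 5/2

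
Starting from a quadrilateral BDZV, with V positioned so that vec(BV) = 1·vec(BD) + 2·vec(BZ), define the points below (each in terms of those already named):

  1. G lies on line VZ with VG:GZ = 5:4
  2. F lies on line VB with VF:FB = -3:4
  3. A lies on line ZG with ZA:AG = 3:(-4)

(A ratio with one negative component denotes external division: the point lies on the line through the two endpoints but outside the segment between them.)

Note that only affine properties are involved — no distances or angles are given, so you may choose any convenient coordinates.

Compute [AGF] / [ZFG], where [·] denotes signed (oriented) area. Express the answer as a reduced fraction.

[AGF]:[ZFG] = -4

Set B = (0, 0), D = (1, 0), Z = (0, 1), V = (1, 2); any affine frame gives the same invariant.
1. G lies on line VZ with VG:GZ = 5:4 ⇒ G = (4/9, 13/9)
2. F lies on line VB with VF:FB = -3:4 ⇒ F = (4, 8)
3. A lies on line ZG with ZA:AG = 3:(-4) ⇒ A = (-4/3, -1/3)
2·[AGF] = 16/3, 2·[ZFG] = -4/3
[AGF]:[ZFG] = 16/3:-4/3 = -4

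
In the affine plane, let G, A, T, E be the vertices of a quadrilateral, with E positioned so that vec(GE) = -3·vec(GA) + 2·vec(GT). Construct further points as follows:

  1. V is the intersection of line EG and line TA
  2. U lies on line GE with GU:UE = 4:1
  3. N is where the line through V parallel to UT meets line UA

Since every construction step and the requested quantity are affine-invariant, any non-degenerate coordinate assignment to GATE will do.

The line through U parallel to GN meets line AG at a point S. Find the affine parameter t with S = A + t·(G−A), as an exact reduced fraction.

Set G = (0, 0), A = (1, 0), T = (0, 1), E = (-3, 2); any affine frame gives the same invariant.
1. V is the intersection of line EG and line TA ⇒ V = (3, -2)
2. U lies on line GE with GU:UE = 4:1 ⇒ U = (-12/5, 8/5)
3. N is where the line through V parallel to UT meets line UA ⇒ N = (39/5, -16/5)
through U parallel to GN: direction (39/5, -16/5); meets AG at S = (3/2, 0)
S = A + t·(G−A) with t = -1/2

t = -1/2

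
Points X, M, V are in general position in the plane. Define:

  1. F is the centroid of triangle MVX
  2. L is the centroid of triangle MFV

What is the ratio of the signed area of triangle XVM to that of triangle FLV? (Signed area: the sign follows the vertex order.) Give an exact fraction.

Assign X = (0, 0), M = (1, 0), V = (0, 1) — the answer is frame-independent, so this choice is without loss of generality.
1. F is the centroid of triangle MVX ⇒ F = (1/3, 1/3)
2. L is the centroid of triangle MFV ⇒ L = (4/9, 4/9)
2·[XVM] = -1, 2·[FLV] = 1/9
[XVM]:[FLV] = -1:1/9 = -9

[XVM]:[FLV] = -9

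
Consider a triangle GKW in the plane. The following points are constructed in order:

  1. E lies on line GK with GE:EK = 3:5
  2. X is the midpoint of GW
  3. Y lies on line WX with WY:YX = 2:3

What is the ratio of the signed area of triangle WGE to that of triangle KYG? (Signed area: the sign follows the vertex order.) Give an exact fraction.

Choose coordinates G = (0, 0), K = (1, 0), W = (0, 1).
1. E lies on line GK with GE:EK = 3:5 ⇒ E = (3/8, 0)
2. X is the midpoint of GW ⇒ X = (0, 1/2)
3. Y lies on line WX with WY:YX = 2:3 ⇒ Y = (0, 4/5)
2·[WGE] = 3/8, 2·[KYG] = 4/5
[WGE]:[KYG] = 3/8:4/5 = 15/32

[WGE]:[KYG] = 15/32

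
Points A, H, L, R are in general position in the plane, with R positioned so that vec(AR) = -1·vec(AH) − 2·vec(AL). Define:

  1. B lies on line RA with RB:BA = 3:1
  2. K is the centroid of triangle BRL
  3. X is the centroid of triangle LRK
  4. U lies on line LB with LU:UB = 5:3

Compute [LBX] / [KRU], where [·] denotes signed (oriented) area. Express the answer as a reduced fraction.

Work in coordinates with A = (0, 0), H = (1, 0), L = (0, 1), R = (-1, -2).
1. B lies on line RA with RB:BA = 3:1 ⇒ B = (-1/4, -1/2)
2. K is the centroid of triangle BRL ⇒ K = (-5/12, -1/2)
3. X is the centroid of triangle LRK ⇒ X = (-17/36, -1/2)
4. U lies on line LB with LU:UB = 5:3 ⇒ U = (-5/32, 1/16)
2·[LBX] = -1/3, 2·[KRU] = 1/16
[LBX]:[KRU] = -1/3:1/16 = -16/3

[LBX]:[KRU] = -16/3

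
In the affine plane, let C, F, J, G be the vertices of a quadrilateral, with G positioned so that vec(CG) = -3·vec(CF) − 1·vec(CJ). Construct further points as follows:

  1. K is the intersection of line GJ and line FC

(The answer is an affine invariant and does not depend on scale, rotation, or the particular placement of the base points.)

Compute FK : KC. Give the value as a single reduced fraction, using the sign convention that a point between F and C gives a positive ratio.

FK:KC = -5/3

Assign C = (0, 0), F = (1, 0), J = (0, 1), G = (-3, -1) — the answer is frame-independent, so this choice is without loss of generality.
1. K is the intersection of line GJ and line FC ⇒ K = (-3/2, 0)
K = F + t·(C−F) with t = 5/2, so FK:KC = t:(1−t) = 5/2:-3/2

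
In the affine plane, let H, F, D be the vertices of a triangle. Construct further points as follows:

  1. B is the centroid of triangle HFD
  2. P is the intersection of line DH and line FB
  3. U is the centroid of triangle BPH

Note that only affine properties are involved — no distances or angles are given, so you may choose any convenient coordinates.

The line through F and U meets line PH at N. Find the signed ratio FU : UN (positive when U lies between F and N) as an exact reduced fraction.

Set H = (0, 0), F = (1, 0), D = (0, 1); any affine frame gives the same invariant.
1. B is the centroid of triangle HFD ⇒ B = (1/3, 1/3)
2. P is the intersection of line DH and line FB ⇒ P = (0, 1/2)
3. U is the centroid of triangle BPH ⇒ U = (1/9, 5/18)
line FU meets PH at N = (0, 5/16)
U = F + t·(N−F) with t = 8/9, so FU:UN = 8/9:1/9

FU:UN = 8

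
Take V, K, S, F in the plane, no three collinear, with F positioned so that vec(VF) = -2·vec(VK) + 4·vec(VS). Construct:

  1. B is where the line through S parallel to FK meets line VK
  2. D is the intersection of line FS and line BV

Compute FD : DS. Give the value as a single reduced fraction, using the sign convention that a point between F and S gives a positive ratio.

Set V = (0, 0), K = (1, 0), S = (0, 1), F = (-2, 4); any affine frame gives the same invariant.
1. B is where the line through S parallel to FK meets line VK ⇒ B = (3/4, 0)
2. D is the intersection of line FS and line BV ⇒ D = (2/3, 0)
D = F + t·(S−F) with t = 4/3, so FD:DS = t:(1−t) = 4/3:-1/3

FD:DS = -4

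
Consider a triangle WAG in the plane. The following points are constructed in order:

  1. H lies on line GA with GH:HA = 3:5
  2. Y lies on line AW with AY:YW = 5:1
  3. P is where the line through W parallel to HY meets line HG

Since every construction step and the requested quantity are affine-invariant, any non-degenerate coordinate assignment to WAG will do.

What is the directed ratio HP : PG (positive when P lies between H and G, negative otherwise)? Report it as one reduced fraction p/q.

HP:PG = 1/2

Assign W = (0, 0), A = (1, 0), G = (0, 1) — the answer is frame-independent, so this choice is without loss of generality.
1. H lies on line GA with GH:HA = 3:5 ⇒ H = (3/8, 5/8)
2. Y lies on line AW with AY:YW = 5:1 ⇒ Y = (1/6, 0)
3. P is where the line through W parallel to HY meets line HG ⇒ P = (1/4, 3/4)
P = H + t·(G−H) with t = 1/3, so HP:PG = t:(1−t) = 1/3:2/3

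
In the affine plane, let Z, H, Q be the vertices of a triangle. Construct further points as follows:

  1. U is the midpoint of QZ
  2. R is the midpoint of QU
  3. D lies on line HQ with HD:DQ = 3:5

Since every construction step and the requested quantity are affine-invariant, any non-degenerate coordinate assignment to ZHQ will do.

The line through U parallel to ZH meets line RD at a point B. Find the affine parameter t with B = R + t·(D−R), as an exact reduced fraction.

Set Z = (0, 0), H = (1, 0), Q = (0, 1); any affine frame gives the same invariant.
1. U is the midpoint of QZ ⇒ U = (0, 1/2)
2. R is the midpoint of QU ⇒ R = (0, 3/4)
3. D lies on line HQ with HD:DQ = 3:5 ⇒ D = (5/8, 3/8)
through U parallel to ZH: direction (1, 0); meets RD at B = (5/12, 1/2)
B = R + t·(D−R) with t = 2/3

t = 2/3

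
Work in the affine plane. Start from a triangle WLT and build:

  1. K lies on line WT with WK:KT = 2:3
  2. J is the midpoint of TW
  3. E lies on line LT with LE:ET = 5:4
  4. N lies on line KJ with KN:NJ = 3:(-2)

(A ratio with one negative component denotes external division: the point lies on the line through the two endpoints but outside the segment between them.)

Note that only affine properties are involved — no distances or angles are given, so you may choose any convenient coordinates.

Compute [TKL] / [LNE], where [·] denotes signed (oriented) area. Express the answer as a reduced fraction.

Set W = (0, 0), L = (1, 0), T = (0, 1); any affine frame gives the same invariant.
1. K lies on line WT with WK:KT = 2:3 ⇒ K = (0, 2/5)
2. J is the midpoint of TW ⇒ J = (0, 1/2)
3. E lies on line LT with LE:ET = 5:4 ⇒ E = (4/9, 5/9)
4. N lies on line KJ with KN:NJ = 3:(-2) ⇒ N = (0, 7/10)
2·[TKL] = 3/5, 2·[LNE] = -1/6
[TKL]:[LNE] = 3/5:-1/6 = -18/5

[TKL]:[LNE] = -18/5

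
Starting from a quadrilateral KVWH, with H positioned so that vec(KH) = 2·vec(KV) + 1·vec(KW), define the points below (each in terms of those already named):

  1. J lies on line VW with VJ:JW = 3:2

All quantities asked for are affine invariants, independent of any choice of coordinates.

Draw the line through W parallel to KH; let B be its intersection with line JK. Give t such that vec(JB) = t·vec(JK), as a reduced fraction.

Set K = (0, 0), V = (1, 0), W = (0, 1), H = (2, 1); any affine frame gives the same invariant.
1. J lies on line VW with VJ:JW = 3:2 ⇒ J = (2/5, 3/5)
through W parallel to KH: direction (2, 1); meets JK at B = (1, 3/2)
B = J + t·(K−J) with t = -3/2

t = -3/2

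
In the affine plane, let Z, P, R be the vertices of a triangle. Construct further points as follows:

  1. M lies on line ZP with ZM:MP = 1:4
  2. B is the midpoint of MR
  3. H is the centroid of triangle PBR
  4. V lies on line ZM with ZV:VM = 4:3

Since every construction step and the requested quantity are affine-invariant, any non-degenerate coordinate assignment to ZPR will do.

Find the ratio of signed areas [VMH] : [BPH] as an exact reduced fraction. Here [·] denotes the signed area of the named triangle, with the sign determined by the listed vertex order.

[VMH]:[BPH] = 9/28

Assign Z = (0, 0), P = (1, 0), R = (0, 1) — the answer is frame-independent, so this choice is without loss of generality.
1. M lies on line ZP with ZM:MP = 1:4 ⇒ M = (1/5, 0)
2. B is the midpoint of MR ⇒ B = (1/10, 1/2)
3. H is the centroid of triangle PBR ⇒ H = (11/30, 1/2)
4. V lies on line ZM with ZV:VM = 4:3 ⇒ V = (4/35, 0)
2·[VMH] = 3/70, 2·[BPH] = 2/15
[VMH]:[BPH] = 3/70:2/15 = 9/28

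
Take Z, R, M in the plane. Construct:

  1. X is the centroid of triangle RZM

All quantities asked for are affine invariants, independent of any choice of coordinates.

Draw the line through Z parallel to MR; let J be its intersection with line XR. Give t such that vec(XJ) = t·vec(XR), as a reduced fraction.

Work in coordinates with Z = (0, 0), R = (1, 0), M = (0, 1).
1. X is the centroid of triangle RZM ⇒ X = (1/3, 1/3)
through Z parallel to MR: direction (1, -1); meets XR at J = (-1, 1)
J = X + t·(R−X) with t = -2

t = -2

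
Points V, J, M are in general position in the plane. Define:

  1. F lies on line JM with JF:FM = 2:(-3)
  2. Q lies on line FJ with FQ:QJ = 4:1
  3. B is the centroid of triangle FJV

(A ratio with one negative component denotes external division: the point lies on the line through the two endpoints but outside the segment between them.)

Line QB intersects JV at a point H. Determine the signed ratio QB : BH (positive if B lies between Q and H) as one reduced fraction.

Work in coordinates with V = (0, 0), J = (1, 0), M = (0, 1).
1. F lies on line JM with JF:FM = 2:(-3) ⇒ F = (3, -2)
2. Q lies on line FJ with FQ:QJ = 4:1 ⇒ Q = (7/5, -2/5)
3. B is the centroid of triangle FJV ⇒ B = (4/3, -2/3)
line QB meets JV at H = (3/2, 0)
B = Q + t·(H−Q) with t = -2/3, so QB:BH = -2/3:5/3

QB:BH = -2/5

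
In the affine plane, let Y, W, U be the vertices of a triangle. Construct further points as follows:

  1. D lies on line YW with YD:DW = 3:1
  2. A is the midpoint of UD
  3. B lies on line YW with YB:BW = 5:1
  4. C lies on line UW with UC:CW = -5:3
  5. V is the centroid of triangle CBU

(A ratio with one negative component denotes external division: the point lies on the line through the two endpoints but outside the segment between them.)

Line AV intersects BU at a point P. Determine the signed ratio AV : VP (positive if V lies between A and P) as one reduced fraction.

Assign Y = (0, 0), W = (1, 0), U = (0, 1) — the answer is frame-independent, so this choice is without loss of generality.
1. D lies on line YW with YD:DW = 3:1 ⇒ D = (3/4, 0)
2. A is the midpoint of UD ⇒ A = (3/8, 1/2)
3. B lies on line YW with YB:BW = 5:1 ⇒ B = (5/6, 0)
4. C lies on line UW with UC:CW = -5:3 ⇒ C = (5/2, -3/2)
5. V is the centroid of triangle CBU ⇒ V = (10/9, -1/6)
line AV meets BU at P = (85/156, 9/26)
V = A + t·(P−A) with t = 13/3, so AV:VP = 13/3:-10/3

AV:VP = -13/10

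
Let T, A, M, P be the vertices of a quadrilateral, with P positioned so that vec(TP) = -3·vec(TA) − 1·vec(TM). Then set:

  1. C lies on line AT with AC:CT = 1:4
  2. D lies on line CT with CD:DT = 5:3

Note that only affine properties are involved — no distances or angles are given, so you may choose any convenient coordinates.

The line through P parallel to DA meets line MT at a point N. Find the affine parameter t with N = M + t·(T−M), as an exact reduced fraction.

Assign T = (0, 0), A = (1, 0), M = (0, 1), P = (-3, -1) — the answer is frame-independent, so this choice is without loss of generality.
1. C lies on line AT with AC:CT = 1:4 ⇒ C = (4/5, 0)
2. D lies on line CT with CD:DT = 5:3 ⇒ D = (3/10, 0)
through P parallel to DA: direction (7/10, 0); meets MT at N = (0, -1)
N = M + t·(T−M) with t = 2

t = 2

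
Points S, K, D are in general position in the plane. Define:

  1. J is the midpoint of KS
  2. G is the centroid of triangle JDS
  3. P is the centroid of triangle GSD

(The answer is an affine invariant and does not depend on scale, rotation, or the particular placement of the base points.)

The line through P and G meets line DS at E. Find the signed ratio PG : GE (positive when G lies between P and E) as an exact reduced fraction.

Set S = (0, 0), K = (1, 0), D = (0, 1); any affine frame gives the same invariant.
1. J is the midpoint of KS ⇒ J = (1/2, 0)
2. G is the centroid of triangle JDS ⇒ G = (1/6, 1/3)
3. P is the centroid of triangle GSD ⇒ P = (1/18, 4/9)
line PG meets DS at E = (0, 1/2)
G = P + t·(E−P) with t = -2, so PG:GE = -2:3

PG:GE = -2/3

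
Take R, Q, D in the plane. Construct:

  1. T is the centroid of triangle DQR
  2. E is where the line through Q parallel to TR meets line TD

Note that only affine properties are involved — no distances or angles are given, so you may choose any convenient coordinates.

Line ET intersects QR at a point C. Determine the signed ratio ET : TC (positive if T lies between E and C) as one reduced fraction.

ET:TC = -2

Set R = (0, 0), Q = (1, 0), D = (0, 1); any affine frame gives the same invariant.
1. T is the centroid of triangle DQR ⇒ T = (1/3, 1/3)
2. E is where the line through Q parallel to TR meets line TD ⇒ E = (2/3, -1/3)
line ET meets QR at C = (1/2, 0)
T = E + t·(C−E) with t = 2, so ET:TC = 2:-1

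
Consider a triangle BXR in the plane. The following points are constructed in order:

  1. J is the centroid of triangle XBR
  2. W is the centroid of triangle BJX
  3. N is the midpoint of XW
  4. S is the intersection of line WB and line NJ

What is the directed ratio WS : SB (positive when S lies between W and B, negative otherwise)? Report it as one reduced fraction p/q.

Choose coordinates B = (0, 0), X = (1, 0), R = (0, 1).
1. J is the centroid of triangle XBR ⇒ J = (1/3, 1/3)
2. W is the centroid of triangle BJX ⇒ W = (4/9, 1/9)
3. N is the midpoint of XW ⇒ N = (13/18, 1/18)
4. S is the intersection of line WB and line NJ ⇒ S = (16/27, 4/27)
S = W + t·(B−W) with t = -1/3, so WS:SB = t:(1−t) = -1/3:4/3

WS:SB = -1/4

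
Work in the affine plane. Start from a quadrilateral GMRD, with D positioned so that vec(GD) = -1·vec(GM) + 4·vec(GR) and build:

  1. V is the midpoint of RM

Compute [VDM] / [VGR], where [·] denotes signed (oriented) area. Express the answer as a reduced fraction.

Set G = (0, 0), M = (1, 0), R = (0, 1), D = (-1, 4); any affine frame gives the same invariant.
1. V is the midpoint of RM ⇒ V = (1/2, 1/2)
2·[VDM] = -1, 2·[VGR] = -1/2
[VDM]:[VGR] = -1:-1/2 = 2

[VDM]:[VGR] = 2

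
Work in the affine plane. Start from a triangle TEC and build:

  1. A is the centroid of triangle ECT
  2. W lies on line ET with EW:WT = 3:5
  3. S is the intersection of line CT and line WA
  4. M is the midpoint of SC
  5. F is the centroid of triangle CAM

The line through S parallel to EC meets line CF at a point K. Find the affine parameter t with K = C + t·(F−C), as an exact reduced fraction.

t = 9/5

Assign T = (0, 0), E = (1, 0), C = (0, 1) — the answer is frame-independent, so this choice is without loss of generality.
1. A is the centroid of triangle ECT ⇒ A = (1/3, 1/3)
2. W lies on line ET with EW:WT = 3:5 ⇒ W = (5/8, 0)
3. S is the intersection of line CT and line WA ⇒ S = (0, 5/7)
4. M is the midpoint of SC ⇒ M = (0, 6/7)
5. F is the centroid of triangle CAM ⇒ F = (1/9, 46/63)
through S parallel to EC: direction (-1, 1); meets CF at K = (1/5, 18/35)
K = C + t·(F−C) with t = 9/5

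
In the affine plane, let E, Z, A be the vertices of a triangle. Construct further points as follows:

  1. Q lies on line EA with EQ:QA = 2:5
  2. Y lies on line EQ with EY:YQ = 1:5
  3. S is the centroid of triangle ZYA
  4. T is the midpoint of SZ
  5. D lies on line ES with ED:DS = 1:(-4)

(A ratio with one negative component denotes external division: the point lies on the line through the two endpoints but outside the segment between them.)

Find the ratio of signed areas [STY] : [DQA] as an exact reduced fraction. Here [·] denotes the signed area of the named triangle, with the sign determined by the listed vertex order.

Choose coordinates E = (0, 0), Z = (1, 0), A = (0, 1).
1. Q lies on line EA with EQ:QA = 2:5 ⇒ Q = (0, 2/7)
2. Y lies on line EQ with EY:YQ = 1:5 ⇒ Y = (0, 1/21)
3. S is the centroid of triangle ZYA ⇒ S = (1/3, 22/63)
4. T is the midpoint of SZ ⇒ T = (2/3, 11/63)
5. D lies on line ES with ED:DS = 1:(-4) ⇒ D = (-1/9, -22/189)
2·[STY] = -10/63, 2·[DQA] = 5/63
[STY]:[DQA] = -10/63:5/63 = -2

[STY]:[DQA] = -2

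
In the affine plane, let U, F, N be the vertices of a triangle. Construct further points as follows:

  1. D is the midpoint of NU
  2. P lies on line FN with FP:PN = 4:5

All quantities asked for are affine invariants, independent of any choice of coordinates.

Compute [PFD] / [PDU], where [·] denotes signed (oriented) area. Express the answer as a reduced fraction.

[PFD]:[PDU] = -4/5

Work in coordinates with U = (0, 0), F = (1, 0), N = (0, 1).
1. D is the midpoint of NU ⇒ D = (0, 1/2)
2. P lies on line FN with FP:PN = 4:5 ⇒ P = (5/9, 4/9)
2·[PFD] = -2/9, 2·[PDU] = 5/18
[PFD]:[PDU] = -2/9:5/18 = -4/5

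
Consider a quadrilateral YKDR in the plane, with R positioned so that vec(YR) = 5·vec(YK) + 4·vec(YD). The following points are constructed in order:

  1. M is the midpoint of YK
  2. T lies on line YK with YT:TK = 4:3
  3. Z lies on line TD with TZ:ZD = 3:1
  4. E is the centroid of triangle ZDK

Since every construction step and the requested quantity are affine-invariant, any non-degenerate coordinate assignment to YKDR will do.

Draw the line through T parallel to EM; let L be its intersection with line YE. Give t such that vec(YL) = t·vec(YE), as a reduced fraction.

t = 8/7

Work in coordinates with Y = (0, 0), K = (1, 0), D = (0, 1), R = (5, 4).
1. M is the midpoint of YK ⇒ M = (1/2, 0)
2. T lies on line YK with YT:TK = 4:3 ⇒ T = (4/7, 0)
3. Z lies on line TD with TZ:ZD = 3:1 ⇒ Z = (1/7, 3/4)
4. E is the centroid of triangle ZDK ⇒ E = (8/21, 7/12)
through T parallel to EM: direction (5/42, -7/12); meets YE at L = (64/147, 2/3)
L = Y + t·(E−Y) with t = 8/7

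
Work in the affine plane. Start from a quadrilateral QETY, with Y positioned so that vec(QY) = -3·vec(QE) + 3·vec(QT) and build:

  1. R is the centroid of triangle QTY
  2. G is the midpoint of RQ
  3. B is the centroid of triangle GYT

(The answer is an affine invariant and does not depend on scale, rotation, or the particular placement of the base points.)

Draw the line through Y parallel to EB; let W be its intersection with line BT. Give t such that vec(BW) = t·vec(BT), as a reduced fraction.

t = 5/11

Assign Q = (0, 0), E = (1, 0), T = (0, 1), Y = (-3, 3) — the answer is frame-independent, so this choice is without loss of generality.
1. R is the centroid of triangle QTY ⇒ R = (-1, 4/3)
2. G is the midpoint of RQ ⇒ G = (-1/2, 2/3)
3. B is the centroid of triangle GYT ⇒ B = (-7/6, 14/9)
through Y parallel to EB: direction (-13/6, 14/9); meets BT at W = (-7/11, 43/33)
W = B + t·(T−B) with t = 5/11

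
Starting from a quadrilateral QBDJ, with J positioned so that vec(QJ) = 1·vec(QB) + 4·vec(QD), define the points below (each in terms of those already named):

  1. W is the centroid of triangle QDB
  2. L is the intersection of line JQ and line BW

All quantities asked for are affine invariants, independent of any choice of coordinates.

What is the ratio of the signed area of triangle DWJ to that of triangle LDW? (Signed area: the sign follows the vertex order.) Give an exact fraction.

Choose coordinates Q = (0, 0), B = (1, 0), D = (0, 1), J = (1, 4).
1. W is the centroid of triangle QDB ⇒ W = (1/3, 1/3)
2. L is the intersection of line JQ and line BW ⇒ L = (1/9, 4/9)
2·[DWJ] = 5/3, 2·[LDW] = -1/9
[DWJ]:[LDW] = 5/3:-1/9 = -15

[DWJ]:[LDW] = -15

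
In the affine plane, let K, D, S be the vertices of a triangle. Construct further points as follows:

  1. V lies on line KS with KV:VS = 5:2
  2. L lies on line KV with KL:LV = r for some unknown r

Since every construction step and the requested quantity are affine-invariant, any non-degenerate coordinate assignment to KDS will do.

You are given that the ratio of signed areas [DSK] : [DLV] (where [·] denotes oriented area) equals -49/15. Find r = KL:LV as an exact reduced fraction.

Work in coordinates with K = (0, 0), D = (1, 0), S = (0, 1).
1. V lies on line KS with KV:VS = 5:2 ⇒ V = (0, 5/7)
2. With KL:LV = r, write λ = r/(r+1) so L = K + λ·(V−K); L is affine-linear in λ
Every point depending on L is an affine combination of L and λ-independent points, so each such coordinate is linear in λ; the λ² term in each signed area is a multiple of (V−K)×(V−K) = 0, so 2·[DSK] and 2·[DLV] are each linear in λ. Evaluating at λ=0 and λ=1:
  2·[DSK] = 1,   2·[DLV] = 5/7·λ − 5/7
So [DSK]:[DLV] = (1) / (5/7·λ − 5/7). Setting this equal to -49/15:
  1 = -49/15·(5/7·λ − 5/7)  ⇒  λ = 4/7
Then r = λ/(1−λ) = (4/7)/(3/7) = 4/3. Check: with r = 4/3, L = (0, 20/49) and [DSK]:[DLV] = -49/15 as required.

r = 4/3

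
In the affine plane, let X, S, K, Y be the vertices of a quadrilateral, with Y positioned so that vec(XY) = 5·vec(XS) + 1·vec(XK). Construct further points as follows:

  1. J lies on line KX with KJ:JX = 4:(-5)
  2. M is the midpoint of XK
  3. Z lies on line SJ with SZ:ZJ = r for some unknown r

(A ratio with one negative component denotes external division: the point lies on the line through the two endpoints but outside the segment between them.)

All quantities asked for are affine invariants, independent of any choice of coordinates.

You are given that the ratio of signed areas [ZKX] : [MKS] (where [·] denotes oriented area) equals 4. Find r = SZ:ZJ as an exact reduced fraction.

Assign X = (0, 0), S = (1, 0), K = (0, 1), Y = (5, 1) — the answer is frame-independent, so this choice is without loss of generality.
1. J lies on line KX with KJ:JX = 4:(-5) ⇒ J = (0, 5)
2. M is the midpoint of XK ⇒ M = (0, 1/2)
3. With SZ:ZJ = r, write λ = r/(r+1) so Z = S + λ·(J−S); Z is affine-linear in λ
Every point depending on Z is an affine combination of Z and λ-independent points, so each such coordinate is linear in λ; the λ² term in each signed area is a multiple of (J−S)×(J−S) = 0, so 2·[ZKX] and 2·[MKS] are each linear in λ. Evaluating at λ=0 and λ=1:
  2·[ZKX] = −λ + 1,   2·[MKS] = -1/2
So [ZKX]:[MKS] = (−λ + 1) / (-1/2). Setting this equal to 4:
  −λ + 1 = 4·(-1/2)  ⇒  λ = 3
Then r = λ/(1−λ) = (3)/(-2) = -3/2. Check: with r = -3/2, Z = (-2, 15) and [ZKX]:[MKS] = 4 as required.

r = -3/2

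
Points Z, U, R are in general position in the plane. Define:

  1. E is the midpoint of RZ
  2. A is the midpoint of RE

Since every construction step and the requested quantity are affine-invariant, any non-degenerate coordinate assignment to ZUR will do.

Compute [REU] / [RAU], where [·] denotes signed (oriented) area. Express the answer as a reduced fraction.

[REU]:[RAU] = 2

Choose coordinates Z = (0, 0), U = (1, 0), R = (0, 1).
1. E is the midpoint of RZ ⇒ E = (0, 1/2)
2. A is the midpoint of RE ⇒ A = (0, 3/4)
2·[REU] = 1/2, 2·[RAU] = 1/4
[REU]:[RAU] = 1/2:1/4 = 2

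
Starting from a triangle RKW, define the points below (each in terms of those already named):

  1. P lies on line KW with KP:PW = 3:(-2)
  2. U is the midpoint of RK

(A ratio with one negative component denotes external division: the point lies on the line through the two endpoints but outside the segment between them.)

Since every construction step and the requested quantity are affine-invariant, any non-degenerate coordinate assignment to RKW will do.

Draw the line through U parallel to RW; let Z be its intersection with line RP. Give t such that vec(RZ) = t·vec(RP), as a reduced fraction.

t = -1/4

Work in coordinates with R = (0, 0), K = (1, 0), W = (0, 1).
1. P lies on line KW with KP:PW = 3:(-2) ⇒ P = (-2, 3)
2. U is the midpoint of RK ⇒ U = (1/2, 0)
through U parallel to RW: direction (0, 1); meets RP at Z = (1/2, -3/4)
Z = R + t·(P−R) with t = -1/4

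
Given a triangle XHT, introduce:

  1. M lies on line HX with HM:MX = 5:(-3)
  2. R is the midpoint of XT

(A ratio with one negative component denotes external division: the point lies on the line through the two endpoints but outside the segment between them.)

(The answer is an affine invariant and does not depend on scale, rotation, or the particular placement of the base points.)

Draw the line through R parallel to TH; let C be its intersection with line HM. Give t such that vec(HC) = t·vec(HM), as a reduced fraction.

t = 1/5

Work in coordinates with X = (0, 0), H = (1, 0), T = (0, 1).
1. M lies on line HX with HM:MX = 5:(-3) ⇒ M = (-3/2, 0)
2. R is the midpoint of XT ⇒ R = (0, 1/2)
through R parallel to TH: direction (1, -1); meets HM at C = (1/2, 0)
C = H + t·(M−H) with t = 1/5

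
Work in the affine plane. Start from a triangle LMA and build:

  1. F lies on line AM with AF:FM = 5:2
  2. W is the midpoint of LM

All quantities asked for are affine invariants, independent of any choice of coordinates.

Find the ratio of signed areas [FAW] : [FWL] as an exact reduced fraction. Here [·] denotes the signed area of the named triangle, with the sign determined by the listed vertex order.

Work in coordinates with L = (0, 0), M = (1, 0), A = (0, 1).
1. F lies on line AM with AF:FM = 5:2 ⇒ F = (5/7, 2/7)
2. W is the midpoint of LM ⇒ W = (1/2, 0)
2·[FAW] = 5/14, 2·[FWL] = -1/7
[FAW]:[FWL] = 5/14:-1/7 = -5/2

[FAW]:[FWL] = -5/2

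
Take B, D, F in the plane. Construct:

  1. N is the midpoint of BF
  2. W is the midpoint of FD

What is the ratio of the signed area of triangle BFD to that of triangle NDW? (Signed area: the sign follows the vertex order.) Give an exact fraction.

Work in coordinates with B = (0, 0), D = (1, 0), F = (0, 1).
1. N is the midpoint of BF ⇒ N = (0, 1/2)
2. W is the midpoint of FD ⇒ W = (1/2, 1/2)
2·[BFD] = -1, 2·[NDW] = 1/4
[BFD]:[NDW] = -1:1/4 = -4

[BFD]:[NDW] = -4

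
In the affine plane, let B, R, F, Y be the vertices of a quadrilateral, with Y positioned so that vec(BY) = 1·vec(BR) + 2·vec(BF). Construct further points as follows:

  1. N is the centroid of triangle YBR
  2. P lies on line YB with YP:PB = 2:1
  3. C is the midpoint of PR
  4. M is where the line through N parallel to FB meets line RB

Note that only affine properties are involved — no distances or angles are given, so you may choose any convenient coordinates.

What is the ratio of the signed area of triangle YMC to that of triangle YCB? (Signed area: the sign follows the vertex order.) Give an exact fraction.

Choose coordinates B = (0, 0), R = (1, 0), F = (0, 1), Y = (1, 2).
1. N is the centroid of triangle YBR ⇒ N = (2/3, 2/3)
2. P lies on line YB with YP:PB = 2:1 ⇒ P = (1/3, 2/3)
3. C is the midpoint of PR ⇒ C = (2/3, 1/3)
4. M is where the line through N parallel to FB meets line RB ⇒ M = (2/3, 0)
2·[YMC] = -1/9, 2·[YCB] = -1
[YMC]:[YCB] = -1/9:-1 = 1/9

[YMC]:[YCB] = 1/9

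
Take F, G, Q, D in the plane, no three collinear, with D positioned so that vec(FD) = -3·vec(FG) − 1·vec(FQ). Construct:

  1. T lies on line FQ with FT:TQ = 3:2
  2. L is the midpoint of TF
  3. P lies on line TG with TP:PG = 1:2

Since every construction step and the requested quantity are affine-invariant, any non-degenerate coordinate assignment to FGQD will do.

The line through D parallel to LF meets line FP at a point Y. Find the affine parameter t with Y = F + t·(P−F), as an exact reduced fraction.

Assign F = (0, 0), G = (1, 0), Q = (0, 1), D = (-3, -1) — the answer is frame-independent, so this choice is without loss of generality.
1. T lies on line FQ with FT:TQ = 3:2 ⇒ T = (0, 3/5)
2. L is the midpoint of TF ⇒ L = (0, 3/10)
3. P lies on line TG with TP:PG = 1:2 ⇒ P = (1/3, 2/5)
through D parallel to LF: direction (0, -3/10); meets FP at Y = (-3, -18/5)
Y = F + t·(P−F) with t = -9

t = -9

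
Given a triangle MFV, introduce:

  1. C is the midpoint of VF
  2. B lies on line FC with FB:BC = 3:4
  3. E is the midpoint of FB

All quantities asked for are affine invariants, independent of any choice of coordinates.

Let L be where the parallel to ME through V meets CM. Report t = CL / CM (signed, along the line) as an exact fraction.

t = -14/11

Work in coordinates with M = (0, 0), F = (1, 0), V = (0, 1).
1. C is the midpoint of VF ⇒ C = (1/2, 1/2)
2. B lies on line FC with FB:BC = 3:4 ⇒ B = (11/14, 3/14)
3. E is the midpoint of FB ⇒ E = (25/28, 3/28)
through V parallel to ME: direction (25/28, 3/28); meets CM at L = (25/22, 25/22)
L = C + t·(M−C) with t = -14/11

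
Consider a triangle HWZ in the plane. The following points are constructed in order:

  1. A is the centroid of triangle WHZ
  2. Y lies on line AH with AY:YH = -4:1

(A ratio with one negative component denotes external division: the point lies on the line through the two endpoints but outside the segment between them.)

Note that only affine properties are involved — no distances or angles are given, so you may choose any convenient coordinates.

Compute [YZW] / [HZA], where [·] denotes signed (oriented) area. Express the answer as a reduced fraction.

[YZW]:[HZA] = 11/3

Set H = (0, 0), W = (1, 0), Z = (0, 1); any affine frame gives the same invariant.
1. A is the centroid of triangle WHZ ⇒ A = (1/3, 1/3)
2. Y lies on line AH with AY:YH = -4:1 ⇒ Y = (-1/9, -1/9)
2·[YZW] = -11/9, 2·[HZA] = -1/3
[YZW]:[HZA] = -11/9:-1/3 = 11/3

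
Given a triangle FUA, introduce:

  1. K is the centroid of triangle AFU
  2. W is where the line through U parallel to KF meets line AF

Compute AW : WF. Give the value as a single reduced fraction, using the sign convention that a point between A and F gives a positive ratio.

Set F = (0, 0), U = (1, 0), A = (0, 1); any affine frame gives the same invariant.
1. K is the centroid of triangle AFU ⇒ K = (1/3, 1/3)
2. W is where the line through U parallel to KF meets line AF ⇒ W = (0, -1)
W = A + t·(F−A) with t = 2, so AW:WF = t:(1−t) = 2:-1

AW:WF = -2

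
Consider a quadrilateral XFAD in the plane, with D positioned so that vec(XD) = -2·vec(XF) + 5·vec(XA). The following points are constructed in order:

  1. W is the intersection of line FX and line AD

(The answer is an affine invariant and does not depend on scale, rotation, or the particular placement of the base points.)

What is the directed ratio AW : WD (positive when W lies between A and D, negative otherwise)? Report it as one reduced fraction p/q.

Assign X = (0, 0), F = (1, 0), A = (0, 1), D = (-2, 5) — the answer is frame-independent, so this choice is without loss of generality.
1. W is the intersection of line FX and line AD ⇒ W = (1/2, 0)
W = A + t·(D−A) with t = -1/4, so AW:WD = t:(1−t) = -1/4:5/4

AW:WD = -1/5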